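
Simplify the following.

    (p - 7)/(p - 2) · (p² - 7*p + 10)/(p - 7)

p - 5

Factor: p² - 7*p + 10 = (p - 2)·(p - 5)
Cancel the common factors (p - 7), (p - 2).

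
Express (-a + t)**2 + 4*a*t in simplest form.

(a + t)**2

Expanding gives a**2 + 2*a*t + t**2, a perfect square.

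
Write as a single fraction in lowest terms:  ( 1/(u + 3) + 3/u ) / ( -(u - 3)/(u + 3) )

Numerator: 1/(u + 3) + 3/u = (4*u + 9)/(u^2 + 3*u)
Denominator: -(u - 3)/(u + 3) = (-u + 3)/(u + 3)
Divide: ((4*u + 9)/(u^2 + 3*u)) · ((u + 3)/(-u + 3)) = (-4*u - 9)/(u^2 - 3*u)

(-4*u - 9)/(u^2 - 3*u)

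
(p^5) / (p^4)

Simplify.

p

Quotient: p^1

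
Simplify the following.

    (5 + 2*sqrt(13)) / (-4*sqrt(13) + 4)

Multiply numerator and denominator by 4 + 4*sqrt(13).
Denominator becomes -192; numerator becomes 28*sqrt(13) + 124.

(-31 - 7*sqrt(13))/48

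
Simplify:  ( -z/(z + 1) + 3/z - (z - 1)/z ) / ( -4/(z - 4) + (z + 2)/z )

Numerator: -z/(z + 1) + 3/z - (z - 1)/z = (-2*z² + 3*z + 4)/(z² + z)
Denominator: -4/(z - 4) + (z + 2)/z = (z² - 6*z - 8)/(z² - 4*z)
Divide: ((-2*z² + 3*z + 4)/(z² + z)) · ((z² - 4*z)/(z² - 6*z - 8)) = (-2*z³ + 11*z² - 8*z - 16)/(z³ - 5*z² - 14*z - 8)

(-2*z³ + 11*z² - 8*z - 16)/(z³ - 5*z² - 14*z - 8)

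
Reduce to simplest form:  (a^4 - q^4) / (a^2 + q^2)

a^2 - q^2

Difference of fourth powers: factor out (a^2 + q^2).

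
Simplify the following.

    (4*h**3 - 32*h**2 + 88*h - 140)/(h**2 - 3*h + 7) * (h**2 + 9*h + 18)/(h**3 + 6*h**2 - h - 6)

(4*h**2 - 8*h - 60)/(h**2 - 1)

Factor: 4*h**3 - 32*h**2 + 88*h - 140 = 4*(h**2 - 3*h + 7)*(h - 5);  h**2 + 9*h + 18 = (h + 3)*(h + 6);  h**3 + 6*h**2 - h - 6 = (h + 6)*(h - 1)*(h + 1)
Cancel the common factors (h**2 - 3*h + 7), (h + 6).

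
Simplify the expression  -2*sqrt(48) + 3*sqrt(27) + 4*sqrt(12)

9*sqrt(3)

2*sqrt(48) = 8*sqrt(3); 3*sqrt(27) = 9*sqrt(3); 4*sqrt(12) = 8*sqrt(3)
Combine: (-8 + 9 + 8)·sqrt(3) = 9*sqrt(3)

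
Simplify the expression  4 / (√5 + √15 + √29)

Group as (√5 + √15) + √29; multiply by (√5 + √15) - √29, then rationalise the remaining surd.

(-40*√87 - 36*√29 + 76*√15 + 156*√5)/219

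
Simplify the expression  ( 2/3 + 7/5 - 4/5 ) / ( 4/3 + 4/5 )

Numerator: 2/3 + 7/5 - 4/5 = 19/15
Denominator: 4/3 + 4/5 = 32/15
Divide: (19/15) · (15/32) = 19/32

19/32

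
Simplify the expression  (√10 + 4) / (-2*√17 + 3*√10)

(√170 + 15 + 4*√17 + 6*√10)/11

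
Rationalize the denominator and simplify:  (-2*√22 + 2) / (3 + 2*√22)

(-94 + 10*√22)/79

Multiply numerator and denominator by -2*√22 + 3.
Denominator becomes -79; numerator becomes -10*√22 + 94.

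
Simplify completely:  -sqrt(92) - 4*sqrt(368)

sqrt(92) = 2*sqrt(23); 4*sqrt(368) = 16*sqrt(23)
Combine: (-2 - 16)·sqrt(23) = -18*sqrt(23)

-18*sqrt(23)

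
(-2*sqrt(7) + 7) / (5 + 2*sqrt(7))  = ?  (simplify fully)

-21 + 8*sqrt(7)

Multiply numerator and denominator by -2*sqrt(7) + 5.
Denominator becomes -3; numerator becomes -24*sqrt(7) + 63.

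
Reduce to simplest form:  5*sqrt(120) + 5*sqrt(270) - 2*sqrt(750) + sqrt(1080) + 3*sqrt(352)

5*sqrt(120) = 10*sqrt(30); 5*sqrt(270) = 15*sqrt(30); 2*sqrt(750) = 10*sqrt(30); sqrt(1080) = 6*sqrt(30); 3*sqrt(352) = 12*sqrt(22)

12*sqrt(22) + 21*sqrt(30)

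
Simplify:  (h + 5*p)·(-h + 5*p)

-h² + 25*p²

(5*p)^2 - (h)^2 = -h² + 25*p².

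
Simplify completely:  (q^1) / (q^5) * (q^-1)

Quotient: (q^-4)
Multiply by (q^-1): add exponents.

q^(-5)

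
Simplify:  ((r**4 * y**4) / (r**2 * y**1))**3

Inside the bracket: r**2 * y**3
Raise to the power 3: r**6 * y**9

r**6*y**9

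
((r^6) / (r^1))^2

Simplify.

Inside the bracket: r^5
Raise to the power 2: r^10

r^10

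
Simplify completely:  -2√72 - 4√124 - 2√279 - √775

-19*√31 - 12*√2

2√72 = 12*√2; 4√124 = 8*√31; 2√279 = 6*√31; √775 = 5*√31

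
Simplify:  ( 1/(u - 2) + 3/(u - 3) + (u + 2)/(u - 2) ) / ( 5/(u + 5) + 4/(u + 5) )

(u^3 + 8*u^2 - 75)/(9*u^2 - 45*u + 54)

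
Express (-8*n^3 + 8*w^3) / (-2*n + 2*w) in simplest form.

Apply the difference-of-cubes factorisation and cancel (-2*n + 2*w).

4*n^2 + 4*n*w + 4*w^2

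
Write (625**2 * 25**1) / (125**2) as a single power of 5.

625**2 = 5**8; 25**1 = 5**2; 125**2 = 5**6
Combine exponents: 5**4

5**4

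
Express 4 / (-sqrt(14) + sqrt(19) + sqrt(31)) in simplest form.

(-36*sqrt(14) + 2*sqrt(31) + 26*sqrt(19) + 2*sqrt(8246))/265

Group as (sqrt(19) + sqrt(31)) - sqrt(14); multiply by (sqrt(19) + sqrt(31)) + sqrt(14), then rationalise the remaining surd.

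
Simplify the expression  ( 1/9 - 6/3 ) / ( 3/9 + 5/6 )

Numerator: 1/9 - 6/3 = -17/9
Denominator: 3/9 + 5/6 = 7/6
Divide: (-17/9) · (6/7) = -34/21

-34/21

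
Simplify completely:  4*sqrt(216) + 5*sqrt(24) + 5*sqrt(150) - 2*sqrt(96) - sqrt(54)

48*sqrt(6)

4*sqrt(216) = 24*sqrt(6); 5*sqrt(24) = 10*sqrt(6); 5*sqrt(150) = 25*sqrt(6); 2*sqrt(96) = 8*sqrt(6); sqrt(54) = 3*sqrt(6)
Combine: (24 + 10 + 25 - 8 - 3)·sqrt(6) = 48*sqrt(6)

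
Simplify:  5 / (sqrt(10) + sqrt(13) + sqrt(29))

Group as (sqrt(10) + sqrt(13)) + sqrt(29); multiply by (sqrt(10) + sqrt(13)) - sqrt(29), then rationalise the remaining surd.

(-5*sqrt(3770) - 15*sqrt(29) + 65*sqrt(13) + 80*sqrt(10))/242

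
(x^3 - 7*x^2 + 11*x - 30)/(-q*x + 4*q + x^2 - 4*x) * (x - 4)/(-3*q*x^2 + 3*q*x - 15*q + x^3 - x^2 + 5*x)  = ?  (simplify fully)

(x - 6)/(3*q^2 - 4*q*x + x^2)

Factor: x^3 - 7*x^2 + 11*x - 30 = (x - 6)*(x^2 - x + 5);  -q*x + 4*q + x^2 - 4*x = (x - 4)*(-q + x);  -3*q*x^2 + 3*q*x - 15*q + x^3 - x^2 + 5*x = (x^2 - x + 5)*(-3*q + x)
Cancel the common factors (x^2 - x + 5), (x - 4).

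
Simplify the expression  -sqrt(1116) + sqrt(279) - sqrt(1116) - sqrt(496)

sqrt(1116) = 6*sqrt(31); sqrt(279) = 3*sqrt(31); sqrt(1116) = 6*sqrt(31); sqrt(496) = 4*sqrt(31)
Combine: (-6 + 3 - 6 - 4)·sqrt(31) = -13*sqrt(31)

-13*sqrt(31)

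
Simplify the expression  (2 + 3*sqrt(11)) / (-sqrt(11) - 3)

(-27 + 7*sqrt(11))/2

Multiply numerator and denominator by -3 + sqrt(11).
Denominator becomes -2; numerator becomes -7*sqrt(11) + 27.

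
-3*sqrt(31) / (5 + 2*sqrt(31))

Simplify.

Multiply numerator and denominator by -2*sqrt(31) + 5.
Denominator becomes -99; numerator becomes -15*sqrt(31) + 186.

(-62 + 5*sqrt(31))/33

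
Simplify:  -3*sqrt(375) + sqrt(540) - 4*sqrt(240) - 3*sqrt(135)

3*sqrt(375) = 15*sqrt(15); sqrt(540) = 6*sqrt(15); 4*sqrt(240) = 16*sqrt(15); 3*sqrt(135) = 9*sqrt(15)
Combine: (-15 + 6 - 16 - 9)·sqrt(15) = -34*sqrt(15)

-34*sqrt(15)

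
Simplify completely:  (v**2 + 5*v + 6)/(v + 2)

v + 3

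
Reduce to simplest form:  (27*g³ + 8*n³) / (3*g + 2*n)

9*g² - 6*g*n + 4*n²

(2*n)^3 + (3*g)^3 = (3*g + 2*n)(9*g² - 6*g*n + 4*n²).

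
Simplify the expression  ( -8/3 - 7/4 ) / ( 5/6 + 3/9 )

-53/14

Numerator: -8/3 - 7/4 = -53/12
Denominator: 5/6 + 3/9 = 7/6
Divide: (-53/12) · (6/7) = -53/14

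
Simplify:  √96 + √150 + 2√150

19*√6

√96 = 4*√6; √150 = 5*√6; 2√150 = 10*√6
Combine: (4 + 5 + 10)·√6 = 19*√6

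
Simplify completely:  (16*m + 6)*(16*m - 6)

256*m**2 - 36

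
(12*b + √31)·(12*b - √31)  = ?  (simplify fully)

(12*b)^2 - (√31)^2 = 144*b² - 31.

144*b² - 31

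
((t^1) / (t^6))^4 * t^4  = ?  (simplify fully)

t^(-16)

Inside the bracket: (t^-5)
Raise to the power 4: (t^-20)
Multiply by t^4: add exponents.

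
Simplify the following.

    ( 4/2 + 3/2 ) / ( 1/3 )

Numerator: 4/2 + 3/2 = 7/2
Denominator: 1/3 = 1/3
Divide: (7/2) · (3) = 21/2

21/2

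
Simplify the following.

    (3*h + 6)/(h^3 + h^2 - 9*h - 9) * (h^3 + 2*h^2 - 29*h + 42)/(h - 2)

Factor: 3*h + 6 = 3*(h + 2);  h^3 + h^2 - 9*h - 9 = (h - 3)*(h + 3)*(h + 1);  h^3 + 2*h^2 - 29*h + 42 = (h - 3)*(h - 2)*(h + 7)
Cancel the common factors (h - 3), (h - 2).

(3*h^2 + 27*h + 42)/(h^2 + 4*h + 3)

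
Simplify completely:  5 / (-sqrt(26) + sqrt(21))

-sqrt(26) - sqrt(21)

Multiply numerator and denominator by sqrt(21) + sqrt(26).
Denominator becomes -5; numerator becomes 5*sqrt(21) + 5*sqrt(26).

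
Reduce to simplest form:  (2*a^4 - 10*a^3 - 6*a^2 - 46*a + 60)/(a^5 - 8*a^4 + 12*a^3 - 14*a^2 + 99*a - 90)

Factor: 2*a^4 - 10*a^3 - 6*a^2 - 46*a + 60 = 2*(a - 1)*(a - 6)*(a^2 + 2*a + 5);  a^5 - 8*a^4 + 12*a^3 - 14*a^2 + 99*a - 90 = (a^2 + 2*a + 5)*(a - 6)*(a - 3)*(a - 1)
Cancel the common factors (a^2 + 2*a + 5), (a - 1), (a - 6).

2/(a - 3)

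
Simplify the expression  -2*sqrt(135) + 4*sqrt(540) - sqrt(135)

2*sqrt(135) = 6*sqrt(15); 4*sqrt(540) = 24*sqrt(15); sqrt(135) = 3*sqrt(15)
Combine: (-6 + 24 - 3)·sqrt(15) = 15*sqrt(15)

15*sqrt(15)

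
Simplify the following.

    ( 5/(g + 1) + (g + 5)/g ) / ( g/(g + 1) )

Numerator: 5/(g + 1) + (g + 5)/g = (g^2 + 11*g + 5)/(g^2 + g)
Denominator: g/(g + 1) = g/(g + 1)
Divide: ((g^2 + 11*g + 5)/(g^2 + g)) · ((g + 1)/g) = (g^2 + 11*g + 5)/g^2

(g^2 + 11*g + 5)/g^2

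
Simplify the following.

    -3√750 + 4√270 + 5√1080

27*√30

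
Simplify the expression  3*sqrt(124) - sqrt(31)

5*sqrt(31)

3*sqrt(124) = 6*sqrt(31); sqrt(31) = sqrt(31)
Combine: (6 - 1)·sqrt(31) = 5*sqrt(31)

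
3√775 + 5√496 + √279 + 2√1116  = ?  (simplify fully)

3√775 = 15*√31; 5√496 = 20*√31; √279 = 3*√31; 2√1116 = 12*√31
Combine: (15 + 20 + 3 + 12)·√31 = 50*√31

50*√31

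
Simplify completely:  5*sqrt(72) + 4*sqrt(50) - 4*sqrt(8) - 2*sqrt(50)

32*sqrt(2)

5*sqrt(72) = 30*sqrt(2); 4*sqrt(50) = 20*sqrt(2); 4*sqrt(8) = 8*sqrt(2); 2*sqrt(50) = 10*sqrt(2)
Combine: (30 + 20 - 8 - 10)·sqrt(2) = 32*sqrt(2)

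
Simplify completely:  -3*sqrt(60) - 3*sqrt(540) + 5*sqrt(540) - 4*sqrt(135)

-6*sqrt(15)

3*sqrt(60) = 6*sqrt(15); 3*sqrt(540) = 18*sqrt(15); 5*sqrt(540) = 30*sqrt(15); 4*sqrt(135) = 12*sqrt(15)
Combine: (-6 - 18 + 30 - 12)·sqrt(15) = -6*sqrt(15)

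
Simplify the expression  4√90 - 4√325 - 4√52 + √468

-22*√13 + 12*√10

4√90 = 12*√10; 4√325 = 20*√13; 4√52 = 8*√13; √468 = 6*√13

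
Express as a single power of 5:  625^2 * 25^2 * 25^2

625^2 = 5^8; 25^2 = 5^4; 25^2 = 5^4
Combine exponents: 5^16

5^16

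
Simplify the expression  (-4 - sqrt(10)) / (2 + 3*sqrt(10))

Multiply numerator and denominator by -3*sqrt(10) + 2.
Denominator becomes -86; numerator becomes 22 + 10*sqrt(10).

(-5*sqrt(10) - 11)/43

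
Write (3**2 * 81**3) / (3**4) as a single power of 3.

3**2 = 3**2; 81**3 = 3**12; 3**4 = 3**4
Combine exponents: 3**10

3**10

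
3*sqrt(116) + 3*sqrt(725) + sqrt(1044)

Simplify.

27*sqrt(29)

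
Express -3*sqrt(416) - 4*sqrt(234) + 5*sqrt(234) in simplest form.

-9*sqrt(26)

3*sqrt(416) = 12*sqrt(26); 4*sqrt(234) = 12*sqrt(26); 5*sqrt(234) = 15*sqrt(26)
Combine: (-12 - 12 + 15)·sqrt(26) = -9*sqrt(26)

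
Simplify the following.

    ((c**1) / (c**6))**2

c**(-10)

Inside the bracket: (c**-5)
Raise to the power 2: (c**-10)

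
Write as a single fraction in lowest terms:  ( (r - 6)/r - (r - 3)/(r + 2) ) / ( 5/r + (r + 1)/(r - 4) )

(-r^2 - 8*r + 48)/(r^3 + 8*r^2 - 8*r - 40)

Numerator: (r - 6)/r - (r - 3)/(r + 2) = (-r - 12)/(r^2 + 2*r)
Denominator: 5/r + (r + 1)/(r - 4) = (r^2 + 6*r - 20)/(r^2 - 4*r)
Divide: ((-r - 12)/(r^2 + 2*r)) · ((r^2 - 4*r)/(r^2 + 6*r - 20)) = (-r^2 - 8*r + 48)/(r^3 + 8*r^2 - 8*r - 40)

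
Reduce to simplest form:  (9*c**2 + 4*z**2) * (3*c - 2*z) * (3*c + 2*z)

81*c**4 - 16*z**4

Telescope via difference of squares: ((3*c)+(2*z))((3*c)-(2*z)) = 9*c**2 - 4*z**2, then repeat with the next factor.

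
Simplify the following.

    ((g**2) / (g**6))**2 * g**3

Inside the bracket: (g**-4)
Raise to the power 2: (g**-8)
Multiply by g**3: add exponents.

g**(-5)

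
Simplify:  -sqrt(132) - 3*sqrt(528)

-14*sqrt(33)

sqrt(132) = 2*sqrt(33); 3*sqrt(528) = 12*sqrt(33)
Combine: (-2 - 12)·sqrt(33) = -14*sqrt(33)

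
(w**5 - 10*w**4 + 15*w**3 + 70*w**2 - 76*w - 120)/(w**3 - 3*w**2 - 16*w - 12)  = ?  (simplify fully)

w**2 - 7*w + 10

Factor: w**5 - 10*w**4 + 15*w**3 + 70*w**2 - 76*w - 120 = (w - 6)*(w - 2)*(w + 2)*(w - 5)*(w + 1);  w**3 - 3*w**2 - 16*w - 12 = (w + 2)*(w - 6)*(w + 1)
Cancel the common factors (w - 6), (w + 1), (w + 2).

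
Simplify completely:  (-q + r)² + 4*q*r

Expanding gives q² + 2*q*r + r², a perfect square.

(q + r)²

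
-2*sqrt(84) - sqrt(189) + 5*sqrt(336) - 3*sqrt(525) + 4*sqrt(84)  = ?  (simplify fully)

2*sqrt(84) = 4*sqrt(21); sqrt(189) = 3*sqrt(21); 5*sqrt(336) = 20*sqrt(21); 3*sqrt(525) = 15*sqrt(21); 4*sqrt(84) = 8*sqrt(21)
Combine: (-4 - 3 + 20 - 15 + 8)·sqrt(21) = 6*sqrt(21)

6*sqrt(21)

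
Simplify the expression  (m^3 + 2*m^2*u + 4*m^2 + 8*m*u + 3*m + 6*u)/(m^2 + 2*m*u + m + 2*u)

m + 3

Factor: m^3 + 2*m^2*u + 4*m^2 + 8*m*u + 3*m + 6*u = (m + 3)*(m + 2*u)*(m + 1);  m^2 + 2*m*u + m + 2*u = (m + 2*u)*(m + 1)
Cancel the common factors (m + 2*u), (m + 1).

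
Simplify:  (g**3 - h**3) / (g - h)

Factor as (a-b)(a**2+ab+b**2) with a=g, b=h.

g**2 + g*h + h**2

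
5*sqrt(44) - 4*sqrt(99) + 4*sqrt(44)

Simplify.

5*sqrt(44) = 10*sqrt(11); 4*sqrt(99) = 12*sqrt(11); 4*sqrt(44) = 8*sqrt(11)
Combine: (10 - 12 + 8)·sqrt(11) = 6*sqrt(11)

6*sqrt(11)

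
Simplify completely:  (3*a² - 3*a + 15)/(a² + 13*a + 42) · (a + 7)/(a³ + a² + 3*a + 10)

Factor: 3*a² - 3*a + 15 = 3·(a² - a + 5);  a² + 13*a + 42 = (a + 7)·(a + 6);  a³ + a² + 3*a + 10 = (a + 2)·(a² - a + 5)
Cancel the common factors (a² - a + 5), (a + 7).

3/(a² + 8*a + 12)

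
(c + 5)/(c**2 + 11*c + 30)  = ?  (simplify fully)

1/(c + 6)

Factor: c**2 + 11*c + 30 = (c + 5)*(c + 6)
Cancel the common factor (c + 5).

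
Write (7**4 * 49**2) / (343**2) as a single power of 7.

7**2

7**4 = 7**4; 49**2 = 7**4; 343**2 = 7**6
Combine exponents: 7**2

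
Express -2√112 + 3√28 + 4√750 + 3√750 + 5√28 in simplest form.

2√112 = 8*√7; 3√28 = 6*√7; 4√750 = 20*√30; 3√750 = 15*√30; 5√28 = 10*√7

8*√7 + 35*√30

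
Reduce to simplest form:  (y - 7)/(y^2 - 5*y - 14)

Factor: y^2 - 5*y - 14 = (y + 2)*(y - 7)
Cancel the common factor (y - 7).

1/(y + 2)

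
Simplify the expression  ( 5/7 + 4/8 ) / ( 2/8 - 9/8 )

Numerator: 5/7 + 4/8 = 17/14
Denominator: 2/8 - 9/8 = -7/8
Divide: (17/14) · (-8/7) = -68/49

-68/49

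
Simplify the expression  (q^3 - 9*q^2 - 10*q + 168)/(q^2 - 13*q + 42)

q + 4

Factor: q^3 - 9*q^2 - 10*q + 168 = (q - 6)*(q + 4)*(q - 7);  q^2 - 13*q + 42 = (q - 7)*(q - 6)
Cancel the common factors (q - 6), (q - 7).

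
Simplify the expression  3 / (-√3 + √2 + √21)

Group as (√2 + √21) - √3; multiply by (√2 + √21) + √3, then rationalise the remaining surd.

(-33*√2 - 9*√14 + 30*√3 + 24*√21)/116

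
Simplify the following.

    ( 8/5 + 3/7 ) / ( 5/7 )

Numerator: 8/5 + 3/7 = 71/35
Denominator: 5/7 = 5/7
Divide: (71/35) · (7/5) = 71/25

71/25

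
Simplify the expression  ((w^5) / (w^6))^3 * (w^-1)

Inside the bracket: (w^-1)
Raise to the power 3: (w^-3)
Multiply by (w^-1): add exponents.

w^(-4)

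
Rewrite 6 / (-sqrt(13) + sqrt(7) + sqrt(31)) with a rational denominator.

Group as (sqrt(7) + sqrt(31)) - sqrt(13); multiply by (sqrt(7) + sqrt(31)) + sqrt(13), then rationalise the remaining surd.

(-50*sqrt(13) - 22*sqrt(31) + 74*sqrt(7) + 4*sqrt(2821))/81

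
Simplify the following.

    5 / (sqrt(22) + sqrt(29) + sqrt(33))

(-55*sqrt(174) + 45*sqrt(33) + 65*sqrt(29) + 100*sqrt(22))/1114

Group as (sqrt(29) + sqrt(33)) + sqrt(22); multiply by (sqrt(29) + sqrt(33)) - sqrt(22), then rationalise the remaining surd.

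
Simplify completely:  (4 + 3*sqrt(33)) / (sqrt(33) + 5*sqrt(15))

(-99 - 4*sqrt(33) + 20*sqrt(15) + 45*sqrt(55))/342

Multiply numerator and denominator by -5*sqrt(15) + sqrt(33).
Denominator becomes -342; numerator becomes -45*sqrt(55) - 20*sqrt(15) + 4*sqrt(33) + 99.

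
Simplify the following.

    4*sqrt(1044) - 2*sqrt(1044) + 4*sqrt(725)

32*sqrt(29)

4*sqrt(1044) = 24*sqrt(29); 2*sqrt(1044) = 12*sqrt(29); 4*sqrt(725) = 20*sqrt(29)
Combine: (24 - 12 + 20)·sqrt(29) = 32*sqrt(29)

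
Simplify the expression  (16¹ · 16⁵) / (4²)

2^20

16¹ = 2^4; 16⁵ = 2^20; 4² = 2^4
Combine exponents: 2^20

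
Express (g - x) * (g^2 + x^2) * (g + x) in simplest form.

g^4 - x^4

Pair the conjugate factors: (g+x)(g-x) = g^2 - x^2, then repeat with the next factor.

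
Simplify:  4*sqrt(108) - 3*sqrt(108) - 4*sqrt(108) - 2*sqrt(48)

-26*sqrt(3)

4*sqrt(108) = 24*sqrt(3); 3*sqrt(108) = 18*sqrt(3); 4*sqrt(108) = 24*sqrt(3); 2*sqrt(48) = 8*sqrt(3)
Combine: (24 - 18 - 24 - 8)·sqrt(3) = -26*sqrt(3)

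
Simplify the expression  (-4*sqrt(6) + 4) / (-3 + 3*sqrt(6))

-4/3

Multiply numerator and denominator by -3*sqrt(6) - 3.
Denominator becomes -45; numerator becomes 60.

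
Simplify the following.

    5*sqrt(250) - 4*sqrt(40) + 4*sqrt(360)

41*sqrt(10)

5*sqrt(250) = 25*sqrt(10); 4*sqrt(40) = 8*sqrt(10); 4*sqrt(360) = 24*sqrt(10)
Combine: (25 - 8 + 24)·sqrt(10) = 41*sqrt(10)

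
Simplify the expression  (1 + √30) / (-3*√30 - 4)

(-86 + √30)/254

Multiply numerator and denominator by -4 + 3*√30.
Denominator becomes -254; numerator becomes -√30 + 86.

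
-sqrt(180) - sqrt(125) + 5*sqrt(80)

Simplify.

9*sqrt(5)

sqrt(180) = 6*sqrt(5); sqrt(125) = 5*sqrt(5); 5*sqrt(80) = 20*sqrt(5)
Combine: (-6 - 5 + 20)·sqrt(5) = 9*sqrt(5)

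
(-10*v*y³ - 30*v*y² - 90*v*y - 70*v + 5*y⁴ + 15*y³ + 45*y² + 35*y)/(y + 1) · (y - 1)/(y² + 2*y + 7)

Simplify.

Factor: -10*v*y³ - 30*v*y² - 90*v*y - 70*v + 5*y⁴ + 15*y³ + 45*y² + 35*y = 5·(-2*v + y)·(y² + 2*y + 7)·(y + 1)
Cancel the common factors (y² + 2*y + 7), (y + 1).

-10*v*y + 10*v + 5*y² - 5*y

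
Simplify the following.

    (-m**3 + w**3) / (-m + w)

w**3 - m**3 = (-m + w)(m**2 + m*w + w**2).

m**2 + m*w + w**2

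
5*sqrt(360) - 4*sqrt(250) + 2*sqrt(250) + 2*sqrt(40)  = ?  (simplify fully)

24*sqrt(10)

5*sqrt(360) = 30*sqrt(10); 4*sqrt(250) = 20*sqrt(10); 2*sqrt(250) = 10*sqrt(10); 2*sqrt(40) = 4*sqrt(10)
Combine: (30 - 20 + 10 + 4)·sqrt(10) = 24*sqrt(10)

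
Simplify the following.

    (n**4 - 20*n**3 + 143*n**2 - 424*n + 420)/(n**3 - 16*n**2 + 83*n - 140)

Factor: n**4 - 20*n**3 + 143*n**2 - 424*n + 420 = (n - 7)*(n - 2)*(n - 5)*(n - 6);  n**3 - 16*n**2 + 83*n - 140 = (n - 4)*(n - 5)*(n - 7)
Cancel the common factors (n - 5), (n - 7).

(n**2 - 8*n + 12)/(n - 4)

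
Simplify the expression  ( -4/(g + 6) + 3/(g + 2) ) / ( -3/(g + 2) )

Numerator: -4/(g + 6) + 3/(g + 2) = (-g + 10)/(g**2 + 8*g + 12)
Denominator: -3/(g + 2) = -3/(g + 2)
Divide: ((-g + 10)/(g**2 + 8*g + 12)) · (-g/3 - 2/3) = (g - 10)/(3*g + 18)

(g - 10)/(3*g + 18)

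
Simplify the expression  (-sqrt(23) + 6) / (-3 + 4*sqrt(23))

(-74 + 21*sqrt(23))/359

Multiply numerator and denominator by -4*sqrt(23) - 3.
Denominator becomes -359; numerator becomes -21*sqrt(23) + 74.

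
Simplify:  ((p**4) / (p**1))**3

Inside the bracket: p**3
Raise to the power 3: p**9

p**9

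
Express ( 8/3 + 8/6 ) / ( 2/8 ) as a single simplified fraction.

Numerator: 8/3 + 8/6 = 4
Denominator: 2/8 = 1/4
Divide: (4) · (4) = 16

16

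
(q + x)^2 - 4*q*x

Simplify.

(q - x)^2

Expanding gives q^2 - 2*q*x + x^2, a perfect square.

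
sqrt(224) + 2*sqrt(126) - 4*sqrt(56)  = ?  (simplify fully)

sqrt(224) = 4*sqrt(14); 2*sqrt(126) = 6*sqrt(14); 4*sqrt(56) = 8*sqrt(14)
Combine: (4 + 6 - 8)·sqrt(14) = 2*sqrt(14)

2*sqrt(14)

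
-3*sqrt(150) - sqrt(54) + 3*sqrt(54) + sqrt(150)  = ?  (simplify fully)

3*sqrt(150) = 15*sqrt(6); sqrt(54) = 3*sqrt(6); 3*sqrt(54) = 9*sqrt(6); sqrt(150) = 5*sqrt(6)
Combine: (-15 - 3 + 9 + 5)·sqrt(6) = -4*sqrt(6)

-4*sqrt(6)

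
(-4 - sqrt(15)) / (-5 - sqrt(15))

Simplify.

Multiply numerator and denominator by -5 + sqrt(15).
Denominator becomes 10; numerator becomes sqrt(15) + 5.

(sqrt(15) + 5)/10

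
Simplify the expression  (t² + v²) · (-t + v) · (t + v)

-t⁴ + v⁴

Pair the conjugate factors: (v+t)(v-t) = -t² + v², then repeat with the next factor.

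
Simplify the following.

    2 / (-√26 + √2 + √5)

Group as (√2 + √5) - √26; multiply by (√2 + √5) + √26, then rationalise the remaining surd.

(-38*√26 - 46*√5 - 58*√2 - 8*√65)/321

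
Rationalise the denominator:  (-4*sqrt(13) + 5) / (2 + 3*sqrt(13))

(-166 + 23*sqrt(13))/113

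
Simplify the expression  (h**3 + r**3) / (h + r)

r**3 + h**3 = (h + r)(h**2 - h*r + r**2).

h**2 - h*r + r**2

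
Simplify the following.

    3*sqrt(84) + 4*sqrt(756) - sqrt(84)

28*sqrt(21)

3*sqrt(84) = 6*sqrt(21); 4*sqrt(756) = 24*sqrt(21); sqrt(84) = 2*sqrt(21)
Combine: (6 + 24 - 2)·sqrt(21) = 28*sqrt(21)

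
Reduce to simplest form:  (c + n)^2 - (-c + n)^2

Only the odd-power cross terms survive.

4*c*n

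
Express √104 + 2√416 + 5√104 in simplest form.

20*√26

√104 = 2*√26; 2√416 = 8*√26; 5√104 = 10*√26
Combine: (2 + 8 + 10)·√26 = 20*√26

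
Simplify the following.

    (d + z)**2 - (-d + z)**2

4*d*z

Binomially expand both and collect terms in z, d.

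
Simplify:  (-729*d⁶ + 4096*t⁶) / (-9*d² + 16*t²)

Difference of sixth powers: factor out (-9*d² + 16*t²).

81*d⁴ + 144*d²*t² + 256*t⁴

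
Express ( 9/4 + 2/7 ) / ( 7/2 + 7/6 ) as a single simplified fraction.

Numerator: 9/4 + 2/7 = 71/28
Denominator: 7/2 + 7/6 = 14/3
Divide: (71/28) · (3/14) = 213/392

213/392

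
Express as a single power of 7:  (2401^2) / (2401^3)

2401^2 = 7^8; 2401^3 = 7^12
Combine exponents: 7^(-4)

7^(-4)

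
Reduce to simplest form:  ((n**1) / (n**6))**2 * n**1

n**(-9)

Inside the bracket: (n**-5)
Raise to the power 2: (n**-10)
Multiply by n**1: add exponents.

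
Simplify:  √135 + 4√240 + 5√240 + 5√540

69*√15

√135 = 3*√15; 4√240 = 16*√15; 5√240 = 20*√15; 5√540 = 30*√15
Combine: (3 + 16 + 20 + 30)·√15 = 69*√15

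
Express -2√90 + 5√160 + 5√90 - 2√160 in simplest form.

21*√10

2√90 = 6*√10; 5√160 = 20*√10; 5√90 = 15*√10; 2√160 = 8*√10
Combine: (-6 + 20 + 15 - 8)·√10 = 21*√10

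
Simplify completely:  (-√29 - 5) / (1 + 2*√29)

(-53 - 9*√29)/115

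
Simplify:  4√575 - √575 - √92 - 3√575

-2*√23

4√575 = 20*√23; √575 = 5*√23; √92 = 2*√23; 3√575 = 15*√23
Combine: (20 - 5 - 2 - 15)·√23 = -2*√23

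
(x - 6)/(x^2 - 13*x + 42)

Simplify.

1/(x - 7)

Factor: x^2 - 13*x + 42 = (x - 6)*(x - 7)
Cancel the common factor (x - 6).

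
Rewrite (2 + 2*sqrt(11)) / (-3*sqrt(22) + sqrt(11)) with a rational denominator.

(-66*sqrt(2) - 6*sqrt(22) - 22 - 2*sqrt(11))/187

Multiply numerator and denominator by sqrt(11) + 3*sqrt(22).
Denominator becomes -187; numerator becomes 2*sqrt(11) + 22 + 6*sqrt(22) + 66*sqrt(2).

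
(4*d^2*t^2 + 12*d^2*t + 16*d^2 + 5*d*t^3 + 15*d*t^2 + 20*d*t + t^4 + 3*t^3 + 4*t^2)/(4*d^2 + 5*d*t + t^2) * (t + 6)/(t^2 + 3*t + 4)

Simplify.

Factor: 4*d^2*t^2 + 12*d^2*t + 16*d^2 + 5*d*t^3 + 15*d*t^2 + 20*d*t + t^4 + 3*t^3 + 4*t^2 = (t^2 + 3*t + 4)*(4*d + t)*(d + t);  4*d^2 + 5*d*t + t^2 = (d + t)*(4*d + t)
Cancel the common factors (t^2 + 3*t + 4), (4*d + t), (d + t).

t + 6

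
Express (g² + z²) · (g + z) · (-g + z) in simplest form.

-g⁴ + z⁴

Pair the conjugate factors: (z+g)(z-g) = -g² + z², then repeat with the next factor.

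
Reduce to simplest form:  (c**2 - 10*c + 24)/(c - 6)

c - 4

Factor: c**2 - 10*c + 24 = (c - 6)*(c - 4)
Cancel the common factor (c - 6).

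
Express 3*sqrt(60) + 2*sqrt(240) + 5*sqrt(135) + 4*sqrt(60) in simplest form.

37*sqrt(15)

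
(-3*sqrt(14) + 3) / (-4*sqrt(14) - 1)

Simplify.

Multiply numerator and denominator by -1 + 4*sqrt(14).
Denominator becomes -223; numerator becomes -171 + 15*sqrt(14).

(-15*sqrt(14) + 171)/223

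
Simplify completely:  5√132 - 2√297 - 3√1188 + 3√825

√33

5√132 = 10*√33; 2√297 = 6*√33; 3√1188 = 18*√33; 3√825 = 15*√33
Combine: (10 - 6 - 18 + 15)·√33 = √33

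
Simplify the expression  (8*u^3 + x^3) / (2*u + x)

(2*u)^3 + x^3 = (2*u + x)(4*u^2 - 2*u*x + x^2).

4*u^2 - 2*u*x + x^2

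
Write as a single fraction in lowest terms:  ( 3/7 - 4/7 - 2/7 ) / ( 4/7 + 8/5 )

Numerator: 3/7 - 4/7 - 2/7 = -3/7
Denominator: 4/7 + 8/5 = 76/35
Divide: (-3/7) · (35/76) = -15/76

-15/76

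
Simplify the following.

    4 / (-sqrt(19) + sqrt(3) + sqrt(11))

Group as (sqrt(3) + sqrt(11)) - sqrt(19); multiply by (sqrt(3) + sqrt(11)) + sqrt(19), then rationalise the remaining surd.

(20*sqrt(19) + 44*sqrt(11) + 108*sqrt(3) + 8*sqrt(627))/107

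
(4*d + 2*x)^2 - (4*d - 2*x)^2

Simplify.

Binomially expand both and collect terms in (4*d), (2*x).

32*d*x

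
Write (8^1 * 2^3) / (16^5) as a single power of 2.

8^1 = 2^3; 2^3 = 2^3; 16^5 = 2^20
Combine exponents: 2^(-14)

2^(-14)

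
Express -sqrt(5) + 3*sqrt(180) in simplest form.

sqrt(5) = sqrt(5); 3*sqrt(180) = 18*sqrt(5)
Combine: (-1 + 18)·sqrt(5) = 17*sqrt(5)

17*sqrt(5)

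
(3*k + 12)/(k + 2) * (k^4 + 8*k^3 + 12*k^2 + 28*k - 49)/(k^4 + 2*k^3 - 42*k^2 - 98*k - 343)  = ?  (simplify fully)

(3*k^2 + 9*k - 12)/(k^2 - 5*k - 14)

Factor: 3*k + 12 = 3*(k + 4);  k^4 + 8*k^3 + 12*k^2 + 28*k - 49 = (k^2 + 2*k + 7)*(k + 7)*(k - 1);  k^4 + 2*k^3 - 42*k^2 - 98*k - 343 = (k + 7)*(k - 7)*(k^2 + 2*k + 7)
Cancel the common factors (k^2 + 2*k + 7), (k + 7).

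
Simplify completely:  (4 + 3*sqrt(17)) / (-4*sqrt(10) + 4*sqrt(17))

Multiply numerator and denominator by 4*sqrt(10) + 4*sqrt(17).
Denominator becomes 112; numerator becomes 16*sqrt(10) + 16*sqrt(17) + 12*sqrt(170) + 204.

(4*sqrt(10) + 4*sqrt(17) + 3*sqrt(170) + 51)/28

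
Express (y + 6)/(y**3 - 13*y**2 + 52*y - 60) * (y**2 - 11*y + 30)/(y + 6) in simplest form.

1/(y - 2)

Factor: y**3 - 13*y**2 + 52*y - 60 = (y - 2)*(y - 6)*(y - 5);  y**2 - 11*y + 30 = (y - 6)*(y - 5)
Cancel the common factors (y + 6), (y - 6), (y - 5).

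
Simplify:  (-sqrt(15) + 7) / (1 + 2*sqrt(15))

(-37 + 15*sqrt(15))/59

Multiply numerator and denominator by -2*sqrt(15) + 1.
Denominator becomes -59; numerator becomes -15*sqrt(15) + 37.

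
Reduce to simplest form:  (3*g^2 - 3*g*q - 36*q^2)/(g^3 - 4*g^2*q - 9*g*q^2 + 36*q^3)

Factor: 3*g^2 - 3*g*q - 36*q^2 = 3*(g - 4*q)*(g + 3*q);  g^3 - 4*g^2*q - 9*g*q^2 + 36*q^3 = (g + 3*q)*(g - 4*q)*(g - 3*q)
Cancel the common factors (g + 3*q), (g - 4*q).

-3/(-g + 3*q)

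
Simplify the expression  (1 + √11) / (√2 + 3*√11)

Multiply numerator and denominator by -√2 + 3*√11.
Denominator becomes 97; numerator becomes -√22 - √2 + 3*√11 + 33.

(-√22 - √2 + 3*√11 + 33)/97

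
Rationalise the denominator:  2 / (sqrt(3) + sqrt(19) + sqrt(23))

(-4*sqrt(1311) - 2*sqrt(23) + 14*sqrt(19) + 78*sqrt(3))/227

Group as (sqrt(3) + sqrt(19)) + sqrt(23); multiply by (sqrt(3) + sqrt(19)) - sqrt(23), then rationalise the remaining surd.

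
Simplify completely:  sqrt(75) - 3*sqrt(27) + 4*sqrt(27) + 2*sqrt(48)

sqrt(75) = 5*sqrt(3); 3*sqrt(27) = 9*sqrt(3); 4*sqrt(27) = 12*sqrt(3); 2*sqrt(48) = 8*sqrt(3)
Combine: (5 - 9 + 12 + 8)·sqrt(3) = 16*sqrt(3)

16*sqrt(3)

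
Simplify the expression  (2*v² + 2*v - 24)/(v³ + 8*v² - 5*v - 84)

2/(v + 7)

Factor: 2*v² + 2*v - 24 = 2·(v - 3)·(v + 4);  v³ + 8*v² - 5*v - 84 = (v - 3)·(v + 7)·(v + 4)
Cancel the common factors (v + 4), (v - 3).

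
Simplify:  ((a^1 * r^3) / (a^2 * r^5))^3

Inside the bracket: (a^-1) * (r^-2)
Raise to the power 3: (a^-3) * (r^-6)

1/(a^3*r^6)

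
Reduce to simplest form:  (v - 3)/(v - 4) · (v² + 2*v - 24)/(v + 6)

Factor: v² + 2*v - 24 = (v - 4)·(v + 6)
Cancel the common factors (v + 6), (v - 4).

v - 3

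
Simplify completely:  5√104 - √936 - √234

5√104 = 10*√26; √936 = 6*√26; √234 = 3*√26
Combine: (10 - 6 - 3)·√26 = √26

√26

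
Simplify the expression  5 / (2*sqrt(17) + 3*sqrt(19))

Multiply numerator and denominator by -3*sqrt(19) + 2*sqrt(17).
Denominator becomes -103; numerator becomes -15*sqrt(19) + 10*sqrt(17).

(-10*sqrt(17) + 15*sqrt(19))/103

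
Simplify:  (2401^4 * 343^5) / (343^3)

7^22

2401^4 = 7^16; 343^5 = 7^15; 343^3 = 7^9
Combine exponents: 7^22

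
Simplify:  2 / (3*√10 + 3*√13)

Multiply numerator and denominator by -3*√10 + 3*√13.
Denominator becomes 27; numerator becomes -6*√10 + 6*√13.

(-2*√10 + 2*√13)/9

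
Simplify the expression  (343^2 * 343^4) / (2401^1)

7^14

343^2 = 7^6; 343^4 = 7^12; 2401^1 = 7^4
Combine exponents: 7^14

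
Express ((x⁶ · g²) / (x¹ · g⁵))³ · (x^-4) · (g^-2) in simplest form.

x^11/g^11

Inside the bracket: x⁵ · (g^-3)
Raise to the power 3: x^15 · (g^-9)
Multiply by (x^-4) · (g^-2): add exponents.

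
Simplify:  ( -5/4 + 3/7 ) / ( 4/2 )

Numerator: -5/4 + 3/7 = -23/28
Denominator: 4/2 = 2
Divide: (-23/28) · (1/2) = -23/56

-23/56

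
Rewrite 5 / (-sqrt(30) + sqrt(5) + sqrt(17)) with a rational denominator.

Group as (sqrt(5) + sqrt(17)) - sqrt(30); multiply by (sqrt(5) + sqrt(17)) + sqrt(30), then rationalise the remaining surd.

(20*sqrt(30) + 45*sqrt(17) + 105*sqrt(5) + 25*sqrt(102))/138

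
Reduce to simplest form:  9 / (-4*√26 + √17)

Multiply numerator and denominator by √17 + 4*√26.
Denominator becomes -399; numerator becomes 9*√17 + 36*√26.

(-12*√26 - 3*√17)/133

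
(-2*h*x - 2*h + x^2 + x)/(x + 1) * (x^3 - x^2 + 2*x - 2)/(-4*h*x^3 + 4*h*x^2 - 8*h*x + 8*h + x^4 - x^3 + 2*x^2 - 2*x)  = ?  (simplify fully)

Factor: -2*h*x - 2*h + x^2 + x = (-2*h + x)*(x + 1);  x^3 - x^2 + 2*x - 2 = (x^2 + 2)*(x - 1);  -4*h*x^3 + 4*h*x^2 - 8*h*x + 8*h + x^4 - x^3 + 2*x^2 - 2*x = (x^2 + 2)*(x - 1)*(-4*h + x)
Cancel the common factors (x^2 + 2), (x + 1), (x - 1).

(-2*h + x)/(-4*h + x)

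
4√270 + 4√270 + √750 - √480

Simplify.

25*√30

4√270 = 12*√30; 4√270 = 12*√30; √750 = 5*√30; √480 = 4*√30
Combine: (12 + 12 + 5 - 4)·√30 = 25*√30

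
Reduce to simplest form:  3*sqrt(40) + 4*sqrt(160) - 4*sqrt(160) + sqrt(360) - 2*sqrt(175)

-10*sqrt(7) + 12*sqrt(10)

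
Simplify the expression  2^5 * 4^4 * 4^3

2^5 = 2^5; 4^4 = 2^8; 4^3 = 2^6
Combine exponents: 2^19

2^19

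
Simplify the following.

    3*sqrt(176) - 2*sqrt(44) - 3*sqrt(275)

-7*sqrt(11)

3*sqrt(176) = 12*sqrt(11); 2*sqrt(44) = 4*sqrt(11); 3*sqrt(275) = 15*sqrt(11)
Combine: (12 - 4 - 15)·sqrt(11) = -7*sqrt(11)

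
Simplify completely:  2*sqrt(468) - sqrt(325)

2*sqrt(468) = 12*sqrt(13); sqrt(325) = 5*sqrt(13)
Combine: (12 - 5)·sqrt(13) = 7*sqrt(13)

7*sqrt(13)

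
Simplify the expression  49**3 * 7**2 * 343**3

49**3 = 7**6; 7**2 = 7**2; 343**3 = 7**9
Combine exponents: 7**17

7**17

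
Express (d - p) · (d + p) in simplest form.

d² - p²

(d+p)(d-p) = d² - p².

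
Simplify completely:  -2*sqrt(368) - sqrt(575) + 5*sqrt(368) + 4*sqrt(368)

2*sqrt(368) = 8*sqrt(23); sqrt(575) = 5*sqrt(23); 5*sqrt(368) = 20*sqrt(23); 4*sqrt(368) = 16*sqrt(23)
Combine: (-8 - 5 + 20 + 16)·sqrt(23) = 23*sqrt(23)

23*sqrt(23)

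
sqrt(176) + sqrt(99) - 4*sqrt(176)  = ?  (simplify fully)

sqrt(176) = 4*sqrt(11); sqrt(99) = 3*sqrt(11); 4*sqrt(176) = 16*sqrt(11)
Combine: (4 + 3 - 16)·sqrt(11) = -9*sqrt(11)

-9*sqrt(11)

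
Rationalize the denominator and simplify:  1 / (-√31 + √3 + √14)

(-7*√31 - 10*√14 - 21*√3 - √1302)/14

Group as (√3 + √14) - √31; multiply by (√3 + √14) + √31, then rationalise the remaining surd.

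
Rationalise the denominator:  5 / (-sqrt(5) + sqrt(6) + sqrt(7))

Group as (sqrt(6) + sqrt(7)) - sqrt(5); multiply by (sqrt(6) + sqrt(7)) + sqrt(5), then rationalise the remaining surd.

(-20*sqrt(5) + 10*sqrt(7) + 15*sqrt(6) + 5*sqrt(210))/52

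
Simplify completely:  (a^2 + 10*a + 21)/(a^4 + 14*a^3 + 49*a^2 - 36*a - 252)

Factor: a^2 + 10*a + 21 = (a + 7)*(a + 3);  a^4 + 14*a^3 + 49*a^2 - 36*a - 252 = (a + 6)*(a - 2)*(a + 7)*(a + 3)
Cancel the common factors (a + 3), (a + 7).

1/(a^2 + 4*a - 12)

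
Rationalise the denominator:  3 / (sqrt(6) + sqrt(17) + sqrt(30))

Group as (sqrt(6) + sqrt(17)) + sqrt(30); multiply by (sqrt(6) + sqrt(17)) - sqrt(30), then rationalise the remaining surd.

(-36*sqrt(85) - 21*sqrt(30) + 57*sqrt(17) + 123*sqrt(6))/359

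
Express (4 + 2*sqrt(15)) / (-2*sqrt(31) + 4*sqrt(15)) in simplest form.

(2*sqrt(31) + 4*sqrt(15) + sqrt(465) + 30)/29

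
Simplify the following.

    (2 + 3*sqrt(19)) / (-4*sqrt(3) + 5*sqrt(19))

(8*sqrt(3) + 10*sqrt(19) + 12*sqrt(57) + 285)/427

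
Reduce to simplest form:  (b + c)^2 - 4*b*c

(b - c)^2

Expanding gives b^2 - 2*b*c + c^2, a perfect square.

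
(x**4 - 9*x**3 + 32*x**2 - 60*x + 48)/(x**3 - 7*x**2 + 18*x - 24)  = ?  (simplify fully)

x - 2

Factor: x**4 - 9*x**3 + 32*x**2 - 60*x + 48 = (x**2 - 3*x + 6)*(x - 4)*(x - 2);  x**3 - 7*x**2 + 18*x - 24 = (x - 4)*(x**2 - 3*x + 6)
Cancel the common factors (x**2 - 3*x + 6), (x - 4).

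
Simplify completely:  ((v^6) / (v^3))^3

v^9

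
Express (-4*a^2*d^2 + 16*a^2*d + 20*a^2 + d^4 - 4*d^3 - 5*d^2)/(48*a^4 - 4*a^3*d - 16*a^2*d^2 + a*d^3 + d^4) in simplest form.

(-d^2 + 4*d + 5)/(12*a^2 - a*d - d^2)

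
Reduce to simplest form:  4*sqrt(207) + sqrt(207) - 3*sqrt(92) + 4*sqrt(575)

29*sqrt(23)

4*sqrt(207) = 12*sqrt(23); sqrt(207) = 3*sqrt(23); 3*sqrt(92) = 6*sqrt(23); 4*sqrt(575) = 20*sqrt(23)
Combine: (12 + 3 - 6 + 20)·sqrt(23) = 29*sqrt(23)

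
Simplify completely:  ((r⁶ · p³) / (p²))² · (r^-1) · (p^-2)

r^11

Inside the bracket: r⁶ · p¹
Raise to the power 2: r^12 · p²
Multiply by (r^-1) · (p^-2): add exponents.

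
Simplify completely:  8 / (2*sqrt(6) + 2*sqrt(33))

(-4*sqrt(6) + 4*sqrt(33))/27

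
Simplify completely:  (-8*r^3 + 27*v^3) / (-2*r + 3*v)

(3*v)^3 - (2*r)^3 = (-2*r + 3*v)(4*r^2 + 6*r*v + 9*v^2).

4*r^2 + 6*r*v + 9*v^2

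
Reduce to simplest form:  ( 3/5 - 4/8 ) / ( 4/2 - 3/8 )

Numerator: 3/5 - 4/8 = 1/10
Denominator: 4/2 - 3/8 = 13/8
Divide: (1/10) · (8/13) = 4/65

4/65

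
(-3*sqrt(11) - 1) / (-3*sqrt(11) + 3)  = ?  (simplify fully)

(2*sqrt(11) + 17)/15

Multiply numerator and denominator by 3 + 3*sqrt(11).
Denominator becomes -90; numerator becomes -102 - 12*sqrt(11).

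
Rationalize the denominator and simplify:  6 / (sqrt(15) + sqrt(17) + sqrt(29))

(-4*sqrt(7395) + 6*sqrt(29) + 54*sqrt(17) + 62*sqrt(15))/337

Group as (sqrt(15) + sqrt(29)) + sqrt(17); multiply by (sqrt(15) + sqrt(29)) - sqrt(17), then rationalise the remaining surd.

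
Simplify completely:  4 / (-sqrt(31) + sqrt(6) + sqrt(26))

(-4*sqrt(31) + 44*sqrt(26) + 204*sqrt(6) + 16*sqrt(1209))/623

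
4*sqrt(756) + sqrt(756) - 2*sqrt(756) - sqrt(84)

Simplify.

4*sqrt(756) = 24*sqrt(21); sqrt(756) = 6*sqrt(21); 2*sqrt(756) = 12*sqrt(21); sqrt(84) = 2*sqrt(21)
Combine: (24 + 6 - 12 - 2)·sqrt(21) = 16*sqrt(21)

16*sqrt(21)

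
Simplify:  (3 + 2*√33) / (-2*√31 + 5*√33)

Multiply numerator and denominator by 2*√31 + 5*√33.
Denominator becomes 701; numerator becomes 6*√31 + 15*√33 + 4*√1023 + 330.

(6*√31 + 15*√33 + 4*√1023 + 330)/701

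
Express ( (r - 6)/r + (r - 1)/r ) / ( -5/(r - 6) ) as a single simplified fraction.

Numerator: (r - 6)/r + (r - 1)/r = (2*r - 7)/r
Denominator: -5/(r - 6) = -5/(r - 6)
Divide: ((2*r - 7)/r) · (-r/5 + 6/5) = (-2*r**2 + 19*r - 42)/(5*r)

(-2*r**2 + 19*r - 42)/(5*r)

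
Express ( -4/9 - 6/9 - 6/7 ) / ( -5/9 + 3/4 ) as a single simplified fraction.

-496/49

Numerator: -4/9 - 6/9 - 6/7 = -124/63
Denominator: -5/9 + 3/4 = 7/36
Divide: (-124/63) · (36/7) = -496/49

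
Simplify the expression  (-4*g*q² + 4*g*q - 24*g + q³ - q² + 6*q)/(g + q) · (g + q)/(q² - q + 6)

Factor: -4*g*q² + 4*g*q - 24*g + q³ - q² + 6*q = (q² - q + 6)·(-4*g + q)
Cancel the common factors (q² - q + 6), (g + q).

-4*g + q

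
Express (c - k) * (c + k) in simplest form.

c^2 - k^2

Pair the conjugate factors: (c+k)(c-k) = c^2 - k^2.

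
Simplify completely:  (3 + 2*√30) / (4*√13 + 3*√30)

(-8*√390 - 12*√13 + 9*√30 + 180)/62

Multiply numerator and denominator by -4*√13 + 3*√30.
Denominator becomes 62; numerator becomes -8*√390 - 12*√13 + 9*√30 + 180.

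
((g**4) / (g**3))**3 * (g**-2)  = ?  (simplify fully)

g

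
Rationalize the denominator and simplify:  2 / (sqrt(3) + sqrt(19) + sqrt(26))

Group as (sqrt(3) + sqrt(26)) + sqrt(19); multiply by (sqrt(3) + sqrt(26)) - sqrt(19), then rationalise the remaining surd.

(-sqrt(1482) - 2*sqrt(26) + 5*sqrt(19) + 21*sqrt(3))/53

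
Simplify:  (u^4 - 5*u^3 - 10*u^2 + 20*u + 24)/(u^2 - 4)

Factor: u^4 - 5*u^3 - 10*u^2 + 20*u + 24 = (u + 1)*(u - 2)*(u - 6)*(u + 2);  u^2 - 4 = (u + 2)*(u - 2)
Cancel the common factors (u + 2), (u - 2).

u^2 - 5*u - 6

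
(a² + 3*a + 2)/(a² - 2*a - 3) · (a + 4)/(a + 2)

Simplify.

Factor: a² + 3*a + 2 = (a + 2)·(a + 1);  a² - 2*a - 3 = (a + 1)·(a - 3)
Cancel the common factors (a + 1), (a + 2).

(a + 4)/(a - 3)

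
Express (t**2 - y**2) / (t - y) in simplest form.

Difference of squares: factor out (t - y).

t + y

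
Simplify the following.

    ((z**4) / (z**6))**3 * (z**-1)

z**(-7)

Inside the bracket: (z**-2)
Raise to the power 3: (z**-6)
Multiply by (z**-1): add exponents.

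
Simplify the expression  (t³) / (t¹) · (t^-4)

Quotient: t²
Multiply by (t^-4): add exponents.

t^(-2)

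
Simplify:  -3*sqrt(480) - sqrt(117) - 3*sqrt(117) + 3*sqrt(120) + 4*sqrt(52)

-6*sqrt(30) - 4*sqrt(13)

3*sqrt(480) = 12*sqrt(30); sqrt(117) = 3*sqrt(13); 3*sqrt(117) = 9*sqrt(13); 3*sqrt(120) = 6*sqrt(30); 4*sqrt(52) = 8*sqrt(13)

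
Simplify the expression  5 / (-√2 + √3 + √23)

Group as (√3 + √23) - √2; multiply by (√3 + √23) + √2, then rationalise the remaining surd.

(-11*√3 - √138 + 12*√2 + 9*√23)/30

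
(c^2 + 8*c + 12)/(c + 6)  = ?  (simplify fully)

c + 2

Factor: c^2 + 8*c + 12 = (c + 2)*(c + 6)
Cancel the common factor (c + 6).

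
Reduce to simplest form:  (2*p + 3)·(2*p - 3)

4*p² - 9

Difference of squares with P = 2*p, Q = 3.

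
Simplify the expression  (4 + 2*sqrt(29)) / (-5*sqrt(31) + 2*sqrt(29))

Multiply numerator and denominator by 2*sqrt(29) + 5*sqrt(31).
Denominator becomes -659; numerator becomes 8*sqrt(29) + 20*sqrt(31) + 116 + 10*sqrt(899).

(-10*sqrt(899) - 116 - 20*sqrt(31) - 8*sqrt(29))/659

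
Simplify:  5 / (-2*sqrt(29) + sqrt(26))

(-2*sqrt(29) - sqrt(26))/18

Multiply numerator and denominator by sqrt(26) + 2*sqrt(29).
Denominator becomes -90; numerator becomes 5*sqrt(26) + 10*sqrt(29).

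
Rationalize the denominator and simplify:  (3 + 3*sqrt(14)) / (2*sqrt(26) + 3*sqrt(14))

(-12*sqrt(91) - 6*sqrt(26) + 9*sqrt(14) + 126)/22

Multiply numerator and denominator by -2*sqrt(26) + 3*sqrt(14).
Denominator becomes 22; numerator becomes -12*sqrt(91) - 6*sqrt(26) + 9*sqrt(14) + 126.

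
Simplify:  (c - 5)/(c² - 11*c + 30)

1/(c - 6)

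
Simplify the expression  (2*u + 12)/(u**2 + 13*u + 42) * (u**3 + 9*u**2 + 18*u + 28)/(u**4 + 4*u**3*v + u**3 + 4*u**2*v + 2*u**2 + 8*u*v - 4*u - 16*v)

2/(u**2 + 4*u*v - u - 4*v)

Factor: 2*u + 12 = 2*(u + 6);  u**2 + 13*u + 42 = (u + 6)*(u + 7);  u**3 + 9*u**2 + 18*u + 28 = (u**2 + 2*u + 4)*(u + 7);  u**4 + 4*u**3*v + u**3 + 4*u**2*v + 2*u**2 + 8*u*v - 4*u - 16*v = (u**2 + 2*u + 4)*(u + 4*v)*(u - 1)
Cancel the common factors (u**2 + 2*u + 4), (u + 6), (u + 7).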